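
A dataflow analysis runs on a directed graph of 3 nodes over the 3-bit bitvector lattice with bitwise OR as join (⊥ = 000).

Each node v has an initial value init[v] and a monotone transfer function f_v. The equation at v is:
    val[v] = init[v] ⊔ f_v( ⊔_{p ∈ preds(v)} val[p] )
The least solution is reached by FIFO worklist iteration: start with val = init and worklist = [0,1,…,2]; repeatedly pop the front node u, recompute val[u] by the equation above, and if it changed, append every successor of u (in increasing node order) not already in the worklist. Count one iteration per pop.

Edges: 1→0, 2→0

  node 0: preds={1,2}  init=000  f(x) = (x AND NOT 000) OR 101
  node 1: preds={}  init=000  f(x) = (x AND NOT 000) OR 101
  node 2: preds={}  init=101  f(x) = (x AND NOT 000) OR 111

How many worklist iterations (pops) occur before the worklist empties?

Iteration log — 4 steps:
  step 1. node 0  ⊔preds=101  new=101  old=000  +wl: 
  step 2. node 1  ⊔preds=000  new=101  old=000  +wl: 0
  step 3. node 2  ⊔preds=000  new=111  old=101  +wl: 
  step 4. node 0  ⊔preds=111  new=111  old=101  +wl: 

Least fixpoint reached:
  node 0: 111
  node 1: 101
  node 2: 111

4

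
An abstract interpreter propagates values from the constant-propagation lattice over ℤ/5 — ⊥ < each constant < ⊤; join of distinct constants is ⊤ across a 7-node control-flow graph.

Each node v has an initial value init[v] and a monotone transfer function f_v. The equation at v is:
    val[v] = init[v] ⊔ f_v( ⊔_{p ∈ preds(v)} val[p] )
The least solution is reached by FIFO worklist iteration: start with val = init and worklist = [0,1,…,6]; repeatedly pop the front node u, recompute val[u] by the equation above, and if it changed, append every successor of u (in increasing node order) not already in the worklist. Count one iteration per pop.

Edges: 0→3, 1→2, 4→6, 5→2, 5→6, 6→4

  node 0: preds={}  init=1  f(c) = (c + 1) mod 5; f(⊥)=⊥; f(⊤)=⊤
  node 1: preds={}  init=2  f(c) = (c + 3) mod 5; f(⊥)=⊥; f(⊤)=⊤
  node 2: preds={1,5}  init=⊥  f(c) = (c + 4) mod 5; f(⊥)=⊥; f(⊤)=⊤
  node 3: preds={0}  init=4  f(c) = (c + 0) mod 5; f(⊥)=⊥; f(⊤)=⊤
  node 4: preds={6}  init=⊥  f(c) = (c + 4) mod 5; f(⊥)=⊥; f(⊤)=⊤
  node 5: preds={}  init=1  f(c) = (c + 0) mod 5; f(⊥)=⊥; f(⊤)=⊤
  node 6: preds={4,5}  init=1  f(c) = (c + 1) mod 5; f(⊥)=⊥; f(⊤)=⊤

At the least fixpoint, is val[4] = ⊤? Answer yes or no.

Trace (9 dequeues):
  [1] u=0 | in ⊥ | out 1 | ==
  [2] u=1 | in ⊥ | out 2 | ==
  [3] u=2 | in ⊤ | out ⊤ | prev ⊥ | push {}
  [4] u=3 | in 1 | out ⊤ | prev 4 | push {}
  [5] u=4 | in 1 | out 0 | prev ⊥ | push {}
  [6] u=5 | in ⊥ | out 1 | ==
  [7] u=6 | in ⊤ | out ⊤ | prev 1 | push {4}
  [8] u=4 | in ⊤ | out ⊤ | prev 0 | push {6}
  [9] u=6 | in ⊤ | out ⊤ | ==

Converged values:
  [0] 1
  [1] 2
  [2] ⊤
  [3] ⊤
  [4] ⊤
  [5] 1
  [6] ⊤

yes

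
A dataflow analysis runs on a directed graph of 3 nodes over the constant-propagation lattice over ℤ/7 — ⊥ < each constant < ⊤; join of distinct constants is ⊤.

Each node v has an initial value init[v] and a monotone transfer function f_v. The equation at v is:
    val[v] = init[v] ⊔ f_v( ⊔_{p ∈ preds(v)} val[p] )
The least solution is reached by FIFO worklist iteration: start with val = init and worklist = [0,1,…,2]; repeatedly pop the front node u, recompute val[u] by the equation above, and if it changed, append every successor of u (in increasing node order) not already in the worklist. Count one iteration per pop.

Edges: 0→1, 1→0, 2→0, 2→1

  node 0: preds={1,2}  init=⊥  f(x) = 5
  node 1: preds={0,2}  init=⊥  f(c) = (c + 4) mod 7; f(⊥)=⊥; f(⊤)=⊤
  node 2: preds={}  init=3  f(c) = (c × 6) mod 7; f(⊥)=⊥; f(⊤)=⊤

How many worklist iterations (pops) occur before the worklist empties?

Iteration log — 4 steps:
  step 1. node 0  ⊔preds=3  new=5  old=⊥  +wl: 
  step 2. node 1  ⊔preds=⊤  new=⊤  old=⊥  +wl: 0
  step 3. node 2  ⊔preds=⊥  new=3  stable
  step 4. node 0  ⊔preds=⊤  new=5  stable

Least fixpoint reached:
  node 0: 5
  node 1: ⊤
  node 2: 3

4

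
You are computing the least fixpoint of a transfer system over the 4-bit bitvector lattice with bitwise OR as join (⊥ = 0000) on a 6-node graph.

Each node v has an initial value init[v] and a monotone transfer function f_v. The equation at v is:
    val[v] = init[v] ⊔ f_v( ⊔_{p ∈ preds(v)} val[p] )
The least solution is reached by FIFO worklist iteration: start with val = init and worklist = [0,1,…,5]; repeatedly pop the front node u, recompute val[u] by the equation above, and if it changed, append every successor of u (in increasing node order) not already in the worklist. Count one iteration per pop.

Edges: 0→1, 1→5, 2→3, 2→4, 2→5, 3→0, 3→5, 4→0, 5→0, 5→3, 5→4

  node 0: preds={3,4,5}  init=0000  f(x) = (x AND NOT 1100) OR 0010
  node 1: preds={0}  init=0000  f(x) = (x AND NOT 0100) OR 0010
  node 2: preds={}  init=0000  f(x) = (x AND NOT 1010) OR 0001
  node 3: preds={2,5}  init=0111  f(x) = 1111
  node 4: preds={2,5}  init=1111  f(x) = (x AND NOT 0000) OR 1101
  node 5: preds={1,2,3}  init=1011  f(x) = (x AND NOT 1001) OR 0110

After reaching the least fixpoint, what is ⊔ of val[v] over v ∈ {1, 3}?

1111

Iteration log — 9 steps:
  step 1. node 0  ⊔preds=1111  new=0011  old=0000  +wl: 
  step 2. node 1  ⊔preds=0011  new=0011  old=0000  +wl: 
  step 3. node 2  ⊔preds=0000  new=0001  old=0000  +wl: 
  step 4. node 3  ⊔preds=1011  new=1111  old=0111  +wl: 0
  step 5. node 4  ⊔preds=1011  new=1111  stable
  step 6. node 5  ⊔preds=1111  new=1111  old=1011  +wl: 3,4
  step 7. node 0  ⊔preds=1111  new=0011  stable
  step 8. node 3  ⊔preds=1111  new=1111  stable
  step 9. node 4  ⊔preds=1111  new=1111  stable

Least fixpoint reached:
  node 0: 0011
  node 1: 0011
  node 2: 0001
  node 3: 1111
  node 4: 1111
  node 5: 1111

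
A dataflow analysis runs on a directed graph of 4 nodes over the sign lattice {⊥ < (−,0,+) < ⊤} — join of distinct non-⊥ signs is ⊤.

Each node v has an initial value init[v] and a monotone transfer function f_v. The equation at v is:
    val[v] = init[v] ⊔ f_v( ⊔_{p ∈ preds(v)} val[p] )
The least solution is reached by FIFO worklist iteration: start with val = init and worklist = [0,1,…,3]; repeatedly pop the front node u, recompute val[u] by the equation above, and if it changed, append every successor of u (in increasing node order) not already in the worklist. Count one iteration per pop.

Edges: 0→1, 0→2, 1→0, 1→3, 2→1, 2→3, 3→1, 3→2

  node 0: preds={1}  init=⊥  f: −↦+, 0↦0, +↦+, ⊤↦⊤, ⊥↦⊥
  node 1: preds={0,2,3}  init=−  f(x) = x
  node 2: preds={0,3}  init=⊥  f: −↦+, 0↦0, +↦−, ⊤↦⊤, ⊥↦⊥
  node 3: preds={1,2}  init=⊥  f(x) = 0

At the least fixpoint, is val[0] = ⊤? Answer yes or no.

yes

Trace (9 dequeues):
  [1] u=0 | in − | out + | prev ⊥ | push {}
  [2] u=1 | in + | out ⊤ | prev − | push {0}
  [3] u=2 | in + | out − | prev ⊥ | push {1}
  [4] u=3 | in ⊤ | out 0 | prev ⊥ | push {2}
  [5] u=0 | in ⊤ | out ⊤ | prev + | push {}
  [6] u=1 | in ⊤ | out ⊤ | ==
  [7] u=2 | in ⊤ | out ⊤ | prev − | push {1,3}
  [8] u=1 | in ⊤ | out ⊤ | ==
  [9] u=3 | in ⊤ | out 0 | ==

Converged values:
  [0] ⊤
  [1] ⊤
  [2] ⊤
  [3] 0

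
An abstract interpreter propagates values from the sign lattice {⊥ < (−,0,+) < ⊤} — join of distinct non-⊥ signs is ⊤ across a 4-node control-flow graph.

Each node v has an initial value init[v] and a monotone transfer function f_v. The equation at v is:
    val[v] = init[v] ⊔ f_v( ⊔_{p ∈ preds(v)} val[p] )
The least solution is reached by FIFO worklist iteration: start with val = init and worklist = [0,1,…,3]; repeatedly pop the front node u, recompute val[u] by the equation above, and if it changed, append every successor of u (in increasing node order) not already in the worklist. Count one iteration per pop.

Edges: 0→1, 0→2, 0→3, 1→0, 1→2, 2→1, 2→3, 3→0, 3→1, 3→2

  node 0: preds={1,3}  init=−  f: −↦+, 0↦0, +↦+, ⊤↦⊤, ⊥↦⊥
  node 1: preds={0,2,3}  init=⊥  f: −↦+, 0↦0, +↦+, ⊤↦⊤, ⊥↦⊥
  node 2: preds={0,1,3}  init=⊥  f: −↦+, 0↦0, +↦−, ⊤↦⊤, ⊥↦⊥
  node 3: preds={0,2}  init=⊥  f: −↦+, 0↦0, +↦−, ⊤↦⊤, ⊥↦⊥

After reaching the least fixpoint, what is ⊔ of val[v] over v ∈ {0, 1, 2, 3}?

⊤

Trace (9 dequeues):
  [1] u=0 | in ⊥ | out − | ==
  [2] u=1 | in − | out + | prev ⊥ | push {0}
  [3] u=2 | in ⊤ | out ⊤ | prev ⊥ | push {1}
  [4] u=3 | in ⊤ | out ⊤ | prev ⊥ | push {2}
  [5] u=0 | in ⊤ | out ⊤ | prev − | push {3}
  [6] u=1 | in ⊤ | out ⊤ | prev + | push {0}
  [7] u=2 | in ⊤ | out ⊤ | ==
  [8] u=3 | in ⊤ | out ⊤ | ==
  [9] u=0 | in ⊤ | out ⊤ | ==

Converged values:
  [0] ⊤
  [1] ⊤
  [2] ⊤
  [3] ⊤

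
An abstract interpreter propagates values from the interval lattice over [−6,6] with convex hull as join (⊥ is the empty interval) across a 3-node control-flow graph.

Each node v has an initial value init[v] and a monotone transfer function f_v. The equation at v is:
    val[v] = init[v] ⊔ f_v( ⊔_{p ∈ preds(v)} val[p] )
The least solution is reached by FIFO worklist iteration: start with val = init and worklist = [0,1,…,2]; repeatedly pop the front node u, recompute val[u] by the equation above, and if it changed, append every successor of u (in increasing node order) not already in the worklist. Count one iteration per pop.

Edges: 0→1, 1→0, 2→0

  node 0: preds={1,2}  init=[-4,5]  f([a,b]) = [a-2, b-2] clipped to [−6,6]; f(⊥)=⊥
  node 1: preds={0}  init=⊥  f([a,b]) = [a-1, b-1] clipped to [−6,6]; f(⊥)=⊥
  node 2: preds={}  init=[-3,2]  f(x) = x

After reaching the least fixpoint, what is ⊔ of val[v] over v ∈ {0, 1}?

[-6,5]

Iteration log — 5 steps:
  step 1. node 0  ⊔preds=[-3,2]  new=[-5,5]  old=[-4,5]  +wl: 
  step 2. node 1  ⊔preds=[-5,5]  new=[-6,4]  old=⊥  +wl: 0
  step 3. node 2  ⊔preds=⊥  new=[-3,2]  stable
  step 4. node 0  ⊔preds=[-6,4]  new=[-6,5]  old=[-5,5]  +wl: 1
  step 5. node 1  ⊔preds=[-6,5]  new=[-6,4]  stable

Least fixpoint reached:
  node 0: [-6,5]
  node 1: [-6,4]
  node 2: [-3,2]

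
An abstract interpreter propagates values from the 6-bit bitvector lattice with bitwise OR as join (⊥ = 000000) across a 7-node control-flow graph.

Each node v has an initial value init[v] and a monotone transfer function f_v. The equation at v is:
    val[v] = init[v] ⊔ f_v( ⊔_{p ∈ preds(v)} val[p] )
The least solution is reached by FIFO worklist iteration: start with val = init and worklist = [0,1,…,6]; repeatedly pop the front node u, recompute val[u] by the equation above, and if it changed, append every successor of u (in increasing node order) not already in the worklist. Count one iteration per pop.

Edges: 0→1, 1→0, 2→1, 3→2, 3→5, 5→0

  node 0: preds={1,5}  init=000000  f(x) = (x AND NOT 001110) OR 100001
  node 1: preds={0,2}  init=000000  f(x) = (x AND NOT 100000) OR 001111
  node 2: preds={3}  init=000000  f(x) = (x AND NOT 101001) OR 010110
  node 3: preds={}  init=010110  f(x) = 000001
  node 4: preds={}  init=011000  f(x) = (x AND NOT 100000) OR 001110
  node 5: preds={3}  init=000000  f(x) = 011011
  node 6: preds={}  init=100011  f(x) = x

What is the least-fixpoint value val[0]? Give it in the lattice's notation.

110001

Iteration log — 11 steps:
  step 1. node 0  ⊔preds=000000  new=100001  old=000000  +wl: 
  step 2. node 1  ⊔preds=100001  new=001111  old=000000  +wl: 0
  step 3. node 2  ⊔preds=010110  new=010110  old=000000  +wl: 1
  step 4. node 3  ⊔preds=000000  new=010111  old=010110  +wl: 2
  step 5. node 4  ⊔preds=000000  new=011110  old=011000  +wl: 
  step 6. node 5  ⊔preds=010111  new=011011  old=000000  +wl: 
  step 7. node 6  ⊔preds=000000  new=100011  stable
  step 8. node 0  ⊔preds=011111  new=110001  old=100001  +wl: 
  step 9. node 1  ⊔preds=110111  new=011111  old=001111  +wl: 0
  step 10. node 2  ⊔preds=010111  new=010110  stable
  step 11. node 0  ⊔preds=011111  new=110001  stable

Least fixpoint reached:
  node 0: 110001
  node 1: 011111
  node 2: 010110
  node 3: 010111
  node 4: 011110
  node 5: 011011
  node 6: 100011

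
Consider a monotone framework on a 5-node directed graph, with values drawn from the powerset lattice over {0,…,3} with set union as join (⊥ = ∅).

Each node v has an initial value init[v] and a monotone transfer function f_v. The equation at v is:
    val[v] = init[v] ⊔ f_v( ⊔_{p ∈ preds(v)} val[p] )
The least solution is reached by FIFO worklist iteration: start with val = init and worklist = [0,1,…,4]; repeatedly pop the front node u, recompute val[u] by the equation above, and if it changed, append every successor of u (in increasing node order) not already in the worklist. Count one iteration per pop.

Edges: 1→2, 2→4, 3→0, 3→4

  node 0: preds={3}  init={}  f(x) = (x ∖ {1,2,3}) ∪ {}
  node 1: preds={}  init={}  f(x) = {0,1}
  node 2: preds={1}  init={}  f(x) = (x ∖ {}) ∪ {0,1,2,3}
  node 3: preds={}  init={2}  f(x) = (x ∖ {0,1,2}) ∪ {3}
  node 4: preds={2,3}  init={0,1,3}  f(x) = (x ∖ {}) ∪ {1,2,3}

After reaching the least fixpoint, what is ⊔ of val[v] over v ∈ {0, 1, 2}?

Trace (6 dequeues):
  [1] u=0 | in {2} | out {} | ==
  [2] u=1 | in {} | out {0,1} | prev {} | push {}
  [3] u=2 | in {0,1} | out {0,1,2,3} | prev {} | push {}
  [4] u=3 | in {} | out {2,3} | prev {2} | push {0}
  [5] u=4 | in {0,1,2,3} | out {0,1,2,3} | prev {0,1,3} | push {}
  [6] u=0 | in {2,3} | out {} | ==

Converged values:
  [0] {}
  [1] {0,1}
  [2] {0,1,2,3}
  [3] {2,3}
  [4] {0,1,2,3}

{0,1,2,3}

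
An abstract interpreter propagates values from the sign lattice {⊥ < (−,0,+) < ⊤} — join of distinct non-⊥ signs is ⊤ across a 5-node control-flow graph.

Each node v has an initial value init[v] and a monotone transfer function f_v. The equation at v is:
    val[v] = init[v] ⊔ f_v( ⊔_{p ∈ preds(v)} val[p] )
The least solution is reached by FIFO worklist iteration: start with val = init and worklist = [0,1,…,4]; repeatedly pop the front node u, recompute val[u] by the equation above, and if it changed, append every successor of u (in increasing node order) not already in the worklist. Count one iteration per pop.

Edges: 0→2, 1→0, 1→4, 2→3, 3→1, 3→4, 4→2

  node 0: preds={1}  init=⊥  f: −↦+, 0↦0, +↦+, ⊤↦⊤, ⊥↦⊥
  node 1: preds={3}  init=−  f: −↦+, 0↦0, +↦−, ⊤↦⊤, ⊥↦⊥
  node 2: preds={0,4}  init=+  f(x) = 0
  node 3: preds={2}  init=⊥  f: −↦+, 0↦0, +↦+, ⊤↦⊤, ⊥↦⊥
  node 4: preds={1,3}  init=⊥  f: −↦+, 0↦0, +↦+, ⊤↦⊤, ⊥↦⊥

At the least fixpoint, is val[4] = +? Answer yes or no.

Trace (10 dequeues):
  [1] u=0 | in − | out + | prev ⊥ | push {}
  [2] u=1 | in ⊥ | out − | ==
  [3] u=2 | in + | out ⊤ | prev + | push {}
  [4] u=3 | in ⊤ | out ⊤ | prev ⊥ | push {1}
  [5] u=4 | in ⊤ | out ⊤ | prev ⊥ | push {2}
  [6] u=1 | in ⊤ | out ⊤ | prev − | push {0,4}
  [7] u=2 | in ⊤ | out ⊤ | ==
  [8] u=0 | in ⊤ | out ⊤ | prev + | push {2}
  [9] u=4 | in ⊤ | out ⊤ | ==
  [10] u=2 | in ⊤ | out ⊤ | ==

Converged values:
  [0] ⊤
  [1] ⊤
  [2] ⊤
  [3] ⊤
  [4] ⊤

no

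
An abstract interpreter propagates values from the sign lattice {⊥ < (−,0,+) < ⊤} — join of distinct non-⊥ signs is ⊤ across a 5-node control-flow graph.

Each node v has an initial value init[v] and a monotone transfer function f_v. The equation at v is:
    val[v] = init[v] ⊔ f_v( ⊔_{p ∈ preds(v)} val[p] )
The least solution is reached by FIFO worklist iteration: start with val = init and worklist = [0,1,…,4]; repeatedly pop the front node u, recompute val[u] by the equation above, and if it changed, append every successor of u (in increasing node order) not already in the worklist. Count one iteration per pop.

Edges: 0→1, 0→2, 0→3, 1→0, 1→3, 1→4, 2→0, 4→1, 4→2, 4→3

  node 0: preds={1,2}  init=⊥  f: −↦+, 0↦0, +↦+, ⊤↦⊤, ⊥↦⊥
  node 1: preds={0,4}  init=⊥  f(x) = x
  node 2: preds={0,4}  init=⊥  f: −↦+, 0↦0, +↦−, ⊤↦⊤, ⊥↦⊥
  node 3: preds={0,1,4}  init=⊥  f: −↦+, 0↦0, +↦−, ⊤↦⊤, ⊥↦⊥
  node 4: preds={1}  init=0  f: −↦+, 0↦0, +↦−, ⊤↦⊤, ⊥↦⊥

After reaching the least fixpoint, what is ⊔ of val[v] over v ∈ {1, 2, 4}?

Iteration log — 9 steps:
  step 1. node 0  ⊔preds=⊥  new=⊥  stable
  step 2. node 1  ⊔preds=0  new=0  old=⊥  +wl: 0
  step 3. node 2  ⊔preds=0  new=0  old=⊥  +wl: 
  step 4. node 3  ⊔preds=0  new=0  old=⊥  +wl: 
  step 5. node 4  ⊔preds=0  new=0  stable
  step 6. node 0  ⊔preds=0  new=0  old=⊥  +wl: 1,2,3
  step 7. node 1  ⊔preds=0  new=0  stable
  step 8. node 2  ⊔preds=0  new=0  stable
  step 9. node 3  ⊔preds=0  new=0  stable

Least fixpoint reached:
  node 0: 0
  node 1: 0
  node 2: 0
  node 3: 0
  node 4: 0

0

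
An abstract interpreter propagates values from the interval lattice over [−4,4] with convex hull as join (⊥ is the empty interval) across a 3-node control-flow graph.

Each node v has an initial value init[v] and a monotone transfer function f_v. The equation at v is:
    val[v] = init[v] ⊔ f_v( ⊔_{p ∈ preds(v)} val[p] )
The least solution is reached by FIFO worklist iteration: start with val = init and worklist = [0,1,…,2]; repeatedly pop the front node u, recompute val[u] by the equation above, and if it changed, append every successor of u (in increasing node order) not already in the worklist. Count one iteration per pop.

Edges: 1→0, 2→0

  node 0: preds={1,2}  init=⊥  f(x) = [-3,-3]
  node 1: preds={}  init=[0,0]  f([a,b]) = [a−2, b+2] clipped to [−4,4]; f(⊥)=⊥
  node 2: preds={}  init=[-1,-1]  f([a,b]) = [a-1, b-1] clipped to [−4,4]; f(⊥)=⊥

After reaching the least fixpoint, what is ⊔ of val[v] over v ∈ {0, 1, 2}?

Worklist (3 pops):
  #1 pop 0: in=[-1,0] → [-3,-3] (was ⊥); enqueue []
  #2 pop 1: in=⊥ → [0,0] (no change)
  #3 pop 2: in=⊥ → [-1,-1] (no change)

Fixpoint:
  val[0] = [-3,-3]
  val[1] = [0,0]
  val[2] = [-1,-1]

[-3,0]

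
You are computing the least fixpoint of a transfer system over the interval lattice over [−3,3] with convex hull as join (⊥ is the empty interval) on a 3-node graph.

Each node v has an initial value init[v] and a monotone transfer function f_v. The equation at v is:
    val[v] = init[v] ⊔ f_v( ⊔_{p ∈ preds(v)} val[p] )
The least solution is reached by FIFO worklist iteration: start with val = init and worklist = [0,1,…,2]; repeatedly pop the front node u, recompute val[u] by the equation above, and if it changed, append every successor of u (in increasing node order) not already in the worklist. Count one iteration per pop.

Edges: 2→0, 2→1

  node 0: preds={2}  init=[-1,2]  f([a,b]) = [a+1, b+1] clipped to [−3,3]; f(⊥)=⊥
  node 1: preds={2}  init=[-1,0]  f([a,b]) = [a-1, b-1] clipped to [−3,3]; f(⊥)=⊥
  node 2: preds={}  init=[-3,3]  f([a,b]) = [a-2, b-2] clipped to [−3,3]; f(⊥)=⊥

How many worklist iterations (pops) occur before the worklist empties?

3

Worklist (3 pops):
  #1 pop 0: in=[-3,3] → [-2,3] (was [-1,2]); enqueue []
  #2 pop 1: in=[-3,3] → [-3,2] (was [-1,0]); enqueue []
  #3 pop 2: in=⊥ → [-3,3] (no change)

Fixpoint:
  val[0] = [-2,3]
  val[1] = [-3,2]
  val[2] = [-3,3]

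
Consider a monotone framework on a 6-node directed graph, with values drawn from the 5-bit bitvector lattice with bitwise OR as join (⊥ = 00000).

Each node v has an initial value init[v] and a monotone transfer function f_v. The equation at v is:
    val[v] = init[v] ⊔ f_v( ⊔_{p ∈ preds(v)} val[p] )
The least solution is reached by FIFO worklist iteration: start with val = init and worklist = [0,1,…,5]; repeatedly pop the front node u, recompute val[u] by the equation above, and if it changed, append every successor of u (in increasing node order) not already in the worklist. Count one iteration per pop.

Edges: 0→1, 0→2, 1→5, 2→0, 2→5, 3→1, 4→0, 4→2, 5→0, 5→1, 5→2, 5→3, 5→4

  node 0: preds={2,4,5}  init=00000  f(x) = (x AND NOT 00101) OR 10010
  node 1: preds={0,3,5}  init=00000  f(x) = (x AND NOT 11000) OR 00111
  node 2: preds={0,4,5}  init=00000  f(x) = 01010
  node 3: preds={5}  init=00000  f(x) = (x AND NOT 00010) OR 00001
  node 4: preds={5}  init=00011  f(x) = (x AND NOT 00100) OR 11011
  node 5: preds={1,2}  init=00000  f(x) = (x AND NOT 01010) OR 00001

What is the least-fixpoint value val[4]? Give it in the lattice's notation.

Worklist (12 pops):
  #1 pop 0: in=00011 → 10010 (was 00000); enqueue []
  #2 pop 1: in=10010 → 00111 (was 00000); enqueue []
  #3 pop 2: in=10011 → 01010 (was 00000); enqueue [0]
  #4 pop 3: in=00000 → 00001 (was 00000); enqueue [1]
  #5 pop 4: in=00000 → 11011 (was 00011); enqueue [2]
  #6 pop 5: in=01111 → 00101 (was 00000); enqueue [3,4]
  #7 pop 0: in=11111 → 11010 (was 10010); enqueue []
  #8 pop 1: in=11111 → 00111 (no change)
  #9 pop 2: in=11111 → 01010 (no change)
  #10 pop 3: in=00101 → 00101 (was 00001); enqueue [1]
  #11 pop 4: in=00101 → 11011 (no change)
  #12 pop 1: in=11111 → 00111 (no change)

Fixpoint:
  val[0] = 11010
  val[1] = 00111
  val[2] = 01010
  val[3] = 00101
  val[4] = 11011
  val[5] = 00101

11011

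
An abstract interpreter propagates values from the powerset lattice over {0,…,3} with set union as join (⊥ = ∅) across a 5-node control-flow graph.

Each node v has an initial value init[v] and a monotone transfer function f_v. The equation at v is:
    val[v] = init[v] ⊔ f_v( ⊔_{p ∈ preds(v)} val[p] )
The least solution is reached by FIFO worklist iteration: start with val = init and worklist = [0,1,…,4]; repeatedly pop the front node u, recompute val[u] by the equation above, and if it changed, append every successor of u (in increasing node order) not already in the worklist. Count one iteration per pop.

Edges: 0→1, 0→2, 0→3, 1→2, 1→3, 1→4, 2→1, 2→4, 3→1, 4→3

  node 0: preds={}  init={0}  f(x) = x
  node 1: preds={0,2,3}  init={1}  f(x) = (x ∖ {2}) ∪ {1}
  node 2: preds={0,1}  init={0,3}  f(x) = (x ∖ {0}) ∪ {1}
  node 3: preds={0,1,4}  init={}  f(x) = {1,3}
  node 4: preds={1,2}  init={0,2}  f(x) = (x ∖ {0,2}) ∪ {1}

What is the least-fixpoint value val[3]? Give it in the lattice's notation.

{1,3}

Trace (7 dequeues):
  [1] u=0 | in {} | out {0} | ==
  [2] u=1 | in {0,3} | out {0,1,3} | prev {1} | push {}
  [3] u=2 | in {0,1,3} | out {0,1,3} | prev {0,3} | push {1}
  [4] u=3 | in {0,1,2,3} | out {1,3} | prev {} | push {}
  [5] u=4 | in {0,1,3} | out {0,1,2,3} | prev {0,2} | push {3}
  [6] u=1 | in {0,1,3} | out {0,1,3} | ==
  [7] u=3 | in {0,1,2,3} | out {1,3} | ==

Converged values:
  [0] {0}
  [1] {0,1,3}
  [2] {0,1,3}
  [3] {1,3}
  [4] {0,1,2,3}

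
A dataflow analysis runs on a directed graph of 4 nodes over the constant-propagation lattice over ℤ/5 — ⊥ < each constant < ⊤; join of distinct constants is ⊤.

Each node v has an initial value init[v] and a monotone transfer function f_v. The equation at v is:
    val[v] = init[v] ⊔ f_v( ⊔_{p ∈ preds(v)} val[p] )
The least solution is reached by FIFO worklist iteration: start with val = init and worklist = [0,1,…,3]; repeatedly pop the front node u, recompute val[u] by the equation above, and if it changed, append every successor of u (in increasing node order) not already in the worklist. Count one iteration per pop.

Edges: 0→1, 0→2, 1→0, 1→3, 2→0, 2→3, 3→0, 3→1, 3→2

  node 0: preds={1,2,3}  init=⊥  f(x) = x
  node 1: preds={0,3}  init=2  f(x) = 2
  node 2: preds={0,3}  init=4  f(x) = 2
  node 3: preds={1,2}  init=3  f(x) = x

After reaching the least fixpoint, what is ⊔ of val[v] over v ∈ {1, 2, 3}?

⊤

Trace (7 dequeues):
  [1] u=0 | in ⊤ | out ⊤ | prev ⊥ | push {}
  [2] u=1 | in ⊤ | out 2 | ==
  [3] u=2 | in ⊤ | out ⊤ | prev 4 | push {0}
  [4] u=3 | in ⊤ | out ⊤ | prev 3 | push {1,2}
  [5] u=0 | in ⊤ | out ⊤ | ==
  [6] u=1 | in ⊤ | out 2 | ==
  [7] u=2 | in ⊤ | out ⊤ | ==

Converged values:
  [0] ⊤
  [1] 2
  [2] ⊤
  [3] ⊤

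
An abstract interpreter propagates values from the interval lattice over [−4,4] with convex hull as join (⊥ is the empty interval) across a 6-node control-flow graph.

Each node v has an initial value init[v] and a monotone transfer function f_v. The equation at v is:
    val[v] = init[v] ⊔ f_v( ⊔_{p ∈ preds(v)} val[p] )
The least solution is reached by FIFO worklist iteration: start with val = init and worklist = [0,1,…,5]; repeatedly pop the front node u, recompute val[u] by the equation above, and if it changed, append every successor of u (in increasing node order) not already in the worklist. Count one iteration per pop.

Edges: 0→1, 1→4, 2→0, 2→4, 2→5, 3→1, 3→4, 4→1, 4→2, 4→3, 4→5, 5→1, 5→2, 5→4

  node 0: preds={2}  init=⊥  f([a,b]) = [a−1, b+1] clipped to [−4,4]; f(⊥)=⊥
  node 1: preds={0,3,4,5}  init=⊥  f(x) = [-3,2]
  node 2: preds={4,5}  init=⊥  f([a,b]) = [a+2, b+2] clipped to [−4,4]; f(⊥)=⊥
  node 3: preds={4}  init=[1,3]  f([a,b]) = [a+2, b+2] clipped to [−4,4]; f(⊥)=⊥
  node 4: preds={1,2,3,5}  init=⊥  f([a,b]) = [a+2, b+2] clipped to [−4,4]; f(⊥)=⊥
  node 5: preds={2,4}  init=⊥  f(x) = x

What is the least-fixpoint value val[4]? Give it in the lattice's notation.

Worklist (13 pops):
  #1 pop 0: in=⊥ → ⊥ (no change)
  #2 pop 1: in=[1,3] → [-3,2] (was ⊥); enqueue []
  #3 pop 2: in=⊥ → ⊥ (no change)
  #4 pop 3: in=⊥ → [1,3] (no change)
  #5 pop 4: in=[-3,3] → [-1,4] (was ⊥); enqueue [1,2,3]
  #6 pop 5: in=[-1,4] → [-1,4] (was ⊥); enqueue [4]
  #7 pop 1: in=[-1,4] → [-3,2] (no change)
  #8 pop 2: in=[-1,4] → [1,4] (was ⊥); enqueue [0,5]
  #9 pop 3: in=[-1,4] → [1,4] (was [1,3]); enqueue [1]
  #10 pop 4: in=[-3,4] → [-1,4] (no change)
  #11 pop 0: in=[1,4] → [0,4] (was ⊥); enqueue []
  #12 pop 5: in=[-1,4] → [-1,4] (no change)
  #13 pop 1: in=[-1,4] → [-3,2] (no change)

Fixpoint:
  val[0] = [0,4]
  val[1] = [-3,2]
  val[2] = [1,4]
  val[3] = [1,4]
  val[4] = [-1,4]
  val[5] = [-1,4]

[-1,4]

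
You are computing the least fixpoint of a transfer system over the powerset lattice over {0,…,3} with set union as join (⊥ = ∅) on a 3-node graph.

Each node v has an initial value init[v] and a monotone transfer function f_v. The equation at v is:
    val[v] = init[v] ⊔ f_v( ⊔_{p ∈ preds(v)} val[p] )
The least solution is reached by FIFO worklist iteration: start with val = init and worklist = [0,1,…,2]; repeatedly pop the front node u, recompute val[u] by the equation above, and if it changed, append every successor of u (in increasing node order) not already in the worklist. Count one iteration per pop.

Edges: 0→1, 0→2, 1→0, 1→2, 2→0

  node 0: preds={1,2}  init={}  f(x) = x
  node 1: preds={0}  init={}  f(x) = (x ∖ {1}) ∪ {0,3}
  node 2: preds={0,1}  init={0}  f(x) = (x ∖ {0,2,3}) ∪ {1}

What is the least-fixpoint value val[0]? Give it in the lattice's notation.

{0,1,3}

Iteration log — 6 steps:
  step 1. node 0  ⊔preds={0}  new={0}  old={}  +wl: 
  step 2. node 1  ⊔preds={0}  new={0,3}  old={}  +wl: 0
  step 3. node 2  ⊔preds={0,3}  new={0,1}  old={0}  +wl: 
  step 4. node 0  ⊔preds={0,1,3}  new={0,1,3}  old={0}  +wl: 1,2
  step 5. node 1  ⊔preds={0,1,3}  new={0,3}  stable
  step 6. node 2  ⊔preds={0,1,3}  new={0,1}  stable

Least fixpoint reached:
  node 0: {0,1,3}
  node 1: {0,3}
  node 2: {0,1}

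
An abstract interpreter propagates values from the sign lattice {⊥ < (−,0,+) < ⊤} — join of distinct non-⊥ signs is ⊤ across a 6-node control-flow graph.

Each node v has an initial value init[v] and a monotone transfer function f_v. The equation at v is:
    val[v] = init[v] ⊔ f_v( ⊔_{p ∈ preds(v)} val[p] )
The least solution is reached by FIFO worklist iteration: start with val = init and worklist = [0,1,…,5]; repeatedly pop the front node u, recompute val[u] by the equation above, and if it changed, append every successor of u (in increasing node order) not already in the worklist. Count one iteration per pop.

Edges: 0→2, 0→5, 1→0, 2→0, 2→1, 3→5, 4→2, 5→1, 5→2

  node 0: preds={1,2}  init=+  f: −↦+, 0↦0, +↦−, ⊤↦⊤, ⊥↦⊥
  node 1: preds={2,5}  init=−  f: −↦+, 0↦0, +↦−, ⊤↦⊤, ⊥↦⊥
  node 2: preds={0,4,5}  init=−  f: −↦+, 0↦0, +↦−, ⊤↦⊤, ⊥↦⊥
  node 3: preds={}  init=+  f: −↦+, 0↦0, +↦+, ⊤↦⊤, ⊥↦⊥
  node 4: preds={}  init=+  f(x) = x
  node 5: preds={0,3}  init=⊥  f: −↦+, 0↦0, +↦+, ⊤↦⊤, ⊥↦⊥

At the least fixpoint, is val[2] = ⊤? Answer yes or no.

Worklist (13 pops):
  #1 pop 0: in=− → + (no change)
  #2 pop 1: in=− → ⊤ (was −); enqueue [0]
  #3 pop 2: in=+ → − (no change)
  #4 pop 3: in=⊥ → + (no change)
  #5 pop 4: in=⊥ → + (no change)
  #6 pop 5: in=+ → + (was ⊥); enqueue [1,2]
  #7 pop 0: in=⊤ → ⊤ (was +); enqueue [5]
  #8 pop 1: in=⊤ → ⊤ (no change)
  #9 pop 2: in=⊤ → ⊤ (was −); enqueue [0,1]
  #10 pop 5: in=⊤ → ⊤ (was +); enqueue [2]
  #11 pop 0: in=⊤ → ⊤ (no change)
  #12 pop 1: in=⊤ → ⊤ (no change)
  #13 pop 2: in=⊤ → ⊤ (no change)

Fixpoint:
  val[0] = ⊤
  val[1] = ⊤
  val[2] = ⊤
  val[3] = +
  val[4] = +
  val[5] = ⊤

yes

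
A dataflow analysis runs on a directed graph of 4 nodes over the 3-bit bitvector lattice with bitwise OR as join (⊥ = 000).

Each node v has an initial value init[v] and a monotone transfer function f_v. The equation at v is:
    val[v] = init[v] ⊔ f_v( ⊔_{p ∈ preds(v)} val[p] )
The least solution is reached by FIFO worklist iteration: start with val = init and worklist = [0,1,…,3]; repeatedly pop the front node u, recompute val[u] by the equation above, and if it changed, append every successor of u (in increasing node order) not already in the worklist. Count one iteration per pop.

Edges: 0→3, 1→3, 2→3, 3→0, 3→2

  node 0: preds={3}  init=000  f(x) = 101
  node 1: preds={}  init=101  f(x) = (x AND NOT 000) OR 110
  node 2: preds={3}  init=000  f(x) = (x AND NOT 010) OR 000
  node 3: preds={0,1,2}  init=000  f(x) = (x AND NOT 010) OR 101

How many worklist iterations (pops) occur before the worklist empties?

Worklist (7 pops):
  #1 pop 0: in=000 → 101 (was 000); enqueue []
  #2 pop 1: in=000 → 111 (was 101); enqueue []
  #3 pop 2: in=000 → 000 (no change)
  #4 pop 3: in=111 → 101 (was 000); enqueue [0,2]
  #5 pop 0: in=101 → 101 (no change)
  #6 pop 2: in=101 → 101 (was 000); enqueue [3]
  #7 pop 3: in=111 → 101 (no change)

Fixpoint:
  val[0] = 101
  val[1] = 111
  val[2] = 101
  val[3] = 101

7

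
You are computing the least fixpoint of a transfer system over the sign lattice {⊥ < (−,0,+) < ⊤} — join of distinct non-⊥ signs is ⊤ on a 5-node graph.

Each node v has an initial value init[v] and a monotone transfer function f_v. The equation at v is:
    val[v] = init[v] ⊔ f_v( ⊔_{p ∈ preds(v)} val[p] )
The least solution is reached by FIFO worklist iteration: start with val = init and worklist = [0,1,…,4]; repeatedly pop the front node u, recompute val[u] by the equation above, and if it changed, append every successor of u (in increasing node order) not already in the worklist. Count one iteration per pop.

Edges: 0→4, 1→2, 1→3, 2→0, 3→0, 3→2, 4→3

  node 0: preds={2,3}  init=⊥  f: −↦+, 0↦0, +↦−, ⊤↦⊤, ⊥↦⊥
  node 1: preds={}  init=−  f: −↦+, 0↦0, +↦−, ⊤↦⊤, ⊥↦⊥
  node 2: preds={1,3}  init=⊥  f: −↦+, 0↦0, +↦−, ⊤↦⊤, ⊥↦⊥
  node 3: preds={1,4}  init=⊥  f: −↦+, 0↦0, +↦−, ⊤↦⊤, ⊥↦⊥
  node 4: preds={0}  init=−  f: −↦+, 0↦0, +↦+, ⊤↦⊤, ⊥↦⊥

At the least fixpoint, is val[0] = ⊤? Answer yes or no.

yes

Trace (13 dequeues):
  [1] u=0 | in ⊥ | out ⊥ | ==
  [2] u=1 | in ⊥ | out − | ==
  [3] u=2 | in − | out + | prev ⊥ | push {0}
  [4] u=3 | in − | out + | prev ⊥ | push {2}
  [5] u=4 | in ⊥ | out − | ==
  [6] u=0 | in + | out − | prev ⊥ | push {4}
  [7] u=2 | in ⊤ | out ⊤ | prev + | push {0}
  [8] u=4 | in − | out ⊤ | prev − | push {3}
  [9] u=0 | in ⊤ | out ⊤ | prev − | push {4}
  [10] u=3 | in ⊤ | out ⊤ | prev + | push {0,2}
  [11] u=4 | in ⊤ | out ⊤ | ==
  [12] u=0 | in ⊤ | out ⊤ | ==
  [13] u=2 | in ⊤ | out ⊤ | ==

Converged values:
  [0] ⊤
  [1] −
  [2] ⊤
  [3] ⊤
  [4] ⊤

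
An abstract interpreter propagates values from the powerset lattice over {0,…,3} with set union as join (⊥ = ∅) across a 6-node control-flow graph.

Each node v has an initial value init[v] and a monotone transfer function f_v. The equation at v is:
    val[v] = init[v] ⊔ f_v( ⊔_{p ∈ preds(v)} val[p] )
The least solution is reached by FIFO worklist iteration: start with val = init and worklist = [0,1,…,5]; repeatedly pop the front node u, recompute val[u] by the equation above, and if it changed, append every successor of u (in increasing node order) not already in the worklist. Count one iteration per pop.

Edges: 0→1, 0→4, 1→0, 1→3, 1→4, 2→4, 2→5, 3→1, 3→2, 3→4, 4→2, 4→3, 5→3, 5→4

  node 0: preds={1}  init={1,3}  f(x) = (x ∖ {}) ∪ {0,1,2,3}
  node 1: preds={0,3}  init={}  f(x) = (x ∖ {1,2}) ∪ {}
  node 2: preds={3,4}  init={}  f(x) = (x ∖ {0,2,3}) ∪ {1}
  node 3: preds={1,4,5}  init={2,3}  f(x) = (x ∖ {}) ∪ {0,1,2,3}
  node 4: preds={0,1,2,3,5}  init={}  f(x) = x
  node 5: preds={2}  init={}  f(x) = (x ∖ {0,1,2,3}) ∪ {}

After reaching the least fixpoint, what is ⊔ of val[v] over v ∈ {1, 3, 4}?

Trace (10 dequeues):
  [1] u=0 | in {} | out {0,1,2,3} | prev {1,3} | push {}
  [2] u=1 | in {0,1,2,3} | out {0,3} | prev {} | push {0}
  [3] u=2 | in {2,3} | out {1} | prev {} | push {}
  [4] u=3 | in {0,3} | out {0,1,2,3} | prev {2,3} | push {1,2}
  [5] u=4 | in {0,1,2,3} | out {0,1,2,3} | prev {} | push {3}
  [6] u=5 | in {1} | out {} | ==
  [7] u=0 | in {0,3} | out {0,1,2,3} | ==
  [8] u=1 | in {0,1,2,3} | out {0,3} | ==
  [9] u=2 | in {0,1,2,3} | out {1} | ==
  [10] u=3 | in {0,1,2,3} | out {0,1,2,3} | ==

Converged values:
  [0] {0,1,2,3}
  [1] {0,3}
  [2] {1}
  [3] {0,1,2,3}
  [4] {0,1,2,3}
  [5] {}

{0,1,2,3}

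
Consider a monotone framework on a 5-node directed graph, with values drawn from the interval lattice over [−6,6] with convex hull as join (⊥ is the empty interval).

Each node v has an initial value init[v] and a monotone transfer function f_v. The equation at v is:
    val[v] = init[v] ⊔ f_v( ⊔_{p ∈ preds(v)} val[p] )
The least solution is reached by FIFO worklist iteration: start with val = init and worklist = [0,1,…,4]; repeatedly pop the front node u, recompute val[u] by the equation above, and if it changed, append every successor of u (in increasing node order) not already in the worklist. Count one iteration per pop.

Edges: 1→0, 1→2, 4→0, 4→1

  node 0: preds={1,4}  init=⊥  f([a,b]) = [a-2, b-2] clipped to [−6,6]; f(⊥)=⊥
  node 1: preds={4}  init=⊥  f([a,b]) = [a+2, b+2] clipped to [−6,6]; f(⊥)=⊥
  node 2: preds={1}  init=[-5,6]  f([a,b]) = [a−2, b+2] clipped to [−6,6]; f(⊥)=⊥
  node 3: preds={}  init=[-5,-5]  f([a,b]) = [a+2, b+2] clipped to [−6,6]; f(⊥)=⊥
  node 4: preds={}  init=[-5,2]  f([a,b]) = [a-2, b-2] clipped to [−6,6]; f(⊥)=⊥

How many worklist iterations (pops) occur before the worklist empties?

6

Worklist (6 pops):
  #1 pop 0: in=[-5,2] → [-6,0] (was ⊥); enqueue []
  #2 pop 1: in=[-5,2] → [-3,4] (was ⊥); enqueue [0]
  #3 pop 2: in=[-3,4] → [-5,6] (no change)
  #4 pop 3: in=⊥ → [-5,-5] (no change)
  #5 pop 4: in=⊥ → [-5,2] (no change)
  #6 pop 0: in=[-5,4] → [-6,2] (was [-6,0]); enqueue []

Fixpoint:
  val[0] = [-6,2]
  val[1] = [-3,4]
  val[2] = [-5,6]
  val[3] = [-5,-5]
  val[4] = [-5,2]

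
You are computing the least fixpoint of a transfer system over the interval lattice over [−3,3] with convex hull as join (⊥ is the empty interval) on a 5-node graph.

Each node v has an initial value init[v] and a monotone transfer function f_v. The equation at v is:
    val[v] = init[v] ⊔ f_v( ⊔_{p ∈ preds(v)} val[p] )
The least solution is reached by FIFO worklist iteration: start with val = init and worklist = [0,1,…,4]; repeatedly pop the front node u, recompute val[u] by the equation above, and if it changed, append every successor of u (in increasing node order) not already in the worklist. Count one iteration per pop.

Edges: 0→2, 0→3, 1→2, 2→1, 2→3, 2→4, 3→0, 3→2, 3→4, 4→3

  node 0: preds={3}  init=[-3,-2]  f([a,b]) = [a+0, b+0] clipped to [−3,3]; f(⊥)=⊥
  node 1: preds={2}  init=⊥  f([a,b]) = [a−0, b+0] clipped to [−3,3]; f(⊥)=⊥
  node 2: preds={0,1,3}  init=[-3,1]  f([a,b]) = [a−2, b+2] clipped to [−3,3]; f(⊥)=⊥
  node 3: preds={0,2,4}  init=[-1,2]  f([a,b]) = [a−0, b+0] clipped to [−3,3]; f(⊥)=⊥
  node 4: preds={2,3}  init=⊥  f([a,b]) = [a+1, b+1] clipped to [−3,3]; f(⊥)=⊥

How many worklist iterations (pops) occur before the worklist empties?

9

Worklist (9 pops):
  #1 pop 0: in=[-1,2] → [-3,2] (was [-3,-2]); enqueue []
  #2 pop 1: in=[-3,1] → [-3,1] (was ⊥); enqueue []
  #3 pop 2: in=[-3,2] → [-3,3] (was [-3,1]); enqueue [1]
  #4 pop 3: in=[-3,3] → [-3,3] (was [-1,2]); enqueue [0,2]
  #5 pop 4: in=[-3,3] → [-2,3] (was ⊥); enqueue [3]
  #6 pop 1: in=[-3,3] → [-3,3] (was [-3,1]); enqueue []
  #7 pop 0: in=[-3,3] → [-3,3] (was [-3,2]); enqueue []
  #8 pop 2: in=[-3,3] → [-3,3] (no change)
  #9 pop 3: in=[-3,3] → [-3,3] (no change)

Fixpoint:
  val[0] = [-3,3]
  val[1] = [-3,3]
  val[2] = [-3,3]
  val[3] = [-3,3]
  val[4] = [-2,3]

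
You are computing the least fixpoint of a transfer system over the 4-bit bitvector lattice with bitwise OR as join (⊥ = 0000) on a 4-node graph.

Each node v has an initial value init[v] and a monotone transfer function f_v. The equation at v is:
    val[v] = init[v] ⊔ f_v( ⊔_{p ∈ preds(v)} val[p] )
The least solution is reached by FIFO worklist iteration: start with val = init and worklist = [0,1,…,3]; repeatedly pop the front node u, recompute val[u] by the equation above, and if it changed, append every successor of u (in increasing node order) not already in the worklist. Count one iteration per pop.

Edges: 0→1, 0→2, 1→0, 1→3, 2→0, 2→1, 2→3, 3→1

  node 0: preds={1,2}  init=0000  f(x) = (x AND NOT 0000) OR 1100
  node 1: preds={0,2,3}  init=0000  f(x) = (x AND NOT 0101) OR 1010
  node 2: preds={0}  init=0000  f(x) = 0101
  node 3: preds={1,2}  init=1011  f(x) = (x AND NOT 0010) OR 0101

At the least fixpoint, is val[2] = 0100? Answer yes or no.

Worklist (7 pops):
  #1 pop 0: in=0000 → 1100 (was 0000); enqueue []
  #2 pop 1: in=1111 → 1010 (was 0000); enqueue [0]
  #3 pop 2: in=1100 → 0101 (was 0000); enqueue [1]
  #4 pop 3: in=1111 → 1111 (was 1011); enqueue []
  #5 pop 0: in=1111 → 1111 (was 1100); enqueue [2]
  #6 pop 1: in=1111 → 1010 (no change)
  #7 pop 2: in=1111 → 0101 (no change)

Fixpoint:
  val[0] = 1111
  val[1] = 1010
  val[2] = 0101
  val[3] = 1111

no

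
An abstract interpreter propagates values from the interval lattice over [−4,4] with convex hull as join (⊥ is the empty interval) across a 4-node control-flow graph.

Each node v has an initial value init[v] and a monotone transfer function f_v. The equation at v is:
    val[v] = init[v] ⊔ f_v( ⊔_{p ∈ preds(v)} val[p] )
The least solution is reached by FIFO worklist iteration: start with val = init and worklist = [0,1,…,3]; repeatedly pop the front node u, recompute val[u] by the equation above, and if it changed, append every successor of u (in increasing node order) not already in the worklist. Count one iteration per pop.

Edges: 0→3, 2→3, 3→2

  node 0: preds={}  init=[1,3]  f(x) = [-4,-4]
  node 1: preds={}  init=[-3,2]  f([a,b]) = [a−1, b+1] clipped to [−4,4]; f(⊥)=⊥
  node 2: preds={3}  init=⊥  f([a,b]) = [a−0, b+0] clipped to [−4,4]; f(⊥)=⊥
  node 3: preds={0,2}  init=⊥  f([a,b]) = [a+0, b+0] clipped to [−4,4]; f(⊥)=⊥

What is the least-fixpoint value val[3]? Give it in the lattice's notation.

[-4,3]

Trace (6 dequeues):
  [1] u=0 | in ⊥ | out [-4,3] | prev [1,3] | push {}
  [2] u=1 | in ⊥ | out [-3,2] | ==
  [3] u=2 | in ⊥ | out ⊥ | ==
  [4] u=3 | in [-4,3] | out [-4,3] | prev ⊥ | push {2}
  [5] u=2 | in [-4,3] | out [-4,3] | prev ⊥ | push {3}
  [6] u=3 | in [-4,3] | out [-4,3] | ==

Converged values:
  [0] [-4,3]
  [1] [-3,2]
  [2] [-4,3]
  [3] [-4,3]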